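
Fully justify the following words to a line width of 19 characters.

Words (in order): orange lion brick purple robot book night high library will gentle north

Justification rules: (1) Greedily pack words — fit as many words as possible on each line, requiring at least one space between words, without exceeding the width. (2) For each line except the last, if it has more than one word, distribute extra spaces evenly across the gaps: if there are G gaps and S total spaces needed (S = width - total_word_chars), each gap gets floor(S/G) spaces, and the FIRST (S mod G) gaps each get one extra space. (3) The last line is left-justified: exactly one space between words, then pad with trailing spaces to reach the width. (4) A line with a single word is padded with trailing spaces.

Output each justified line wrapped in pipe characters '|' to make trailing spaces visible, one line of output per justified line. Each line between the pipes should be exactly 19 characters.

Answer: |orange  lion  brick|
|purple  robot  book|
|night  high library|
|will gentle north  |

Derivation:
Line 1: ['orange', 'lion', 'brick'] (min_width=17, slack=2)
Line 2: ['purple', 'robot', 'book'] (min_width=17, slack=2)
Line 3: ['night', 'high', 'library'] (min_width=18, slack=1)
Line 4: ['will', 'gentle', 'north'] (min_width=17, slack=2)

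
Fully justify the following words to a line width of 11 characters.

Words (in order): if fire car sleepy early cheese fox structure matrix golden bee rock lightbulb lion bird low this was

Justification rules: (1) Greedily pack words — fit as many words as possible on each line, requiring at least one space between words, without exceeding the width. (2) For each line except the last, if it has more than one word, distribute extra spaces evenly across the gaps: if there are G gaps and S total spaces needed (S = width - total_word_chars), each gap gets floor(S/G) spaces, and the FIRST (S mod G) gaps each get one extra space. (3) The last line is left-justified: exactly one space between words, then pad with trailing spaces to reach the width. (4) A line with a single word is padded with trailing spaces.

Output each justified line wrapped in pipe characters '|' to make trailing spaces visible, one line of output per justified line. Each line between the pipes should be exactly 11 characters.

Answer: |if fire car|
|sleepy     |
|early      |
|cheese  fox|
|structure  |
|matrix     |
|golden  bee|
|rock       |
|lightbulb  |
|lion   bird|
|low    this|
|was        |

Derivation:
Line 1: ['if', 'fire', 'car'] (min_width=11, slack=0)
Line 2: ['sleepy'] (min_width=6, slack=5)
Line 3: ['early'] (min_width=5, slack=6)
Line 4: ['cheese', 'fox'] (min_width=10, slack=1)
Line 5: ['structure'] (min_width=9, slack=2)
Line 6: ['matrix'] (min_width=6, slack=5)
Line 7: ['golden', 'bee'] (min_width=10, slack=1)
Line 8: ['rock'] (min_width=4, slack=7)
Line 9: ['lightbulb'] (min_width=9, slack=2)
Line 10: ['lion', 'bird'] (min_width=9, slack=2)
Line 11: ['low', 'this'] (min_width=8, slack=3)
Line 12: ['was'] (min_width=3, slack=8)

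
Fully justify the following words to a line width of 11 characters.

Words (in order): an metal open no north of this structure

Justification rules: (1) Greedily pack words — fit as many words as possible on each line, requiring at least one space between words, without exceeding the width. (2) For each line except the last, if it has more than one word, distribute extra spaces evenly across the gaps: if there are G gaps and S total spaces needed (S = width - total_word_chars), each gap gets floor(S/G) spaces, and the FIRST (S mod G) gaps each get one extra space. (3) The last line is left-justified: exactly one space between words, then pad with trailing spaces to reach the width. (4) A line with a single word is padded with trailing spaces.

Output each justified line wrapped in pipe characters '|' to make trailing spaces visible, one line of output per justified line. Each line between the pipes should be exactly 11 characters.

Line 1: ['an', 'metal'] (min_width=8, slack=3)
Line 2: ['open', 'no'] (min_width=7, slack=4)
Line 3: ['north', 'of'] (min_width=8, slack=3)
Line 4: ['this'] (min_width=4, slack=7)
Line 5: ['structure'] (min_width=9, slack=2)

Answer: |an    metal|
|open     no|
|north    of|
|this       |
|structure  |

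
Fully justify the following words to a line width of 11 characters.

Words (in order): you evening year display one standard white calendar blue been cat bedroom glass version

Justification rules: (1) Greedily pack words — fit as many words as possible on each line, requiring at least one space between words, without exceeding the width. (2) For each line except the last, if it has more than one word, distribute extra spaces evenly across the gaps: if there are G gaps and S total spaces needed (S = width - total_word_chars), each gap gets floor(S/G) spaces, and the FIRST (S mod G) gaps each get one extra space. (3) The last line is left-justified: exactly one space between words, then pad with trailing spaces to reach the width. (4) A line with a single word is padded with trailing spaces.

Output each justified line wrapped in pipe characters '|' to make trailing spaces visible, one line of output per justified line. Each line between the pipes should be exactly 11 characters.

Answer: |you evening|
|year       |
|display one|
|standard   |
|white      |
|calendar   |
|blue   been|
|cat bedroom|
|glass      |
|version    |

Derivation:
Line 1: ['you', 'evening'] (min_width=11, slack=0)
Line 2: ['year'] (min_width=4, slack=7)
Line 3: ['display', 'one'] (min_width=11, slack=0)
Line 4: ['standard'] (min_width=8, slack=3)
Line 5: ['white'] (min_width=5, slack=6)
Line 6: ['calendar'] (min_width=8, slack=3)
Line 7: ['blue', 'been'] (min_width=9, slack=2)
Line 8: ['cat', 'bedroom'] (min_width=11, slack=0)
Line 9: ['glass'] (min_width=5, slack=6)
Line 10: ['version'] (min_width=7, slack=4)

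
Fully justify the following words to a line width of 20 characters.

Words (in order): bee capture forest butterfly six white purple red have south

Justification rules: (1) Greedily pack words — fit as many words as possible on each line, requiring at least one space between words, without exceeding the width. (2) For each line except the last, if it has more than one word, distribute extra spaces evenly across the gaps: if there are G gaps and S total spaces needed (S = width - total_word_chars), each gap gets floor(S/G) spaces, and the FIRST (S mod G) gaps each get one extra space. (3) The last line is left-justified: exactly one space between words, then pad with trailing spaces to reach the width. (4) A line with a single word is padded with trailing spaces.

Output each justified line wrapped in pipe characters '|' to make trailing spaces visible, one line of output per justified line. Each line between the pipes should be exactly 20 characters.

Line 1: ['bee', 'capture', 'forest'] (min_width=18, slack=2)
Line 2: ['butterfly', 'six', 'white'] (min_width=19, slack=1)
Line 3: ['purple', 'red', 'have'] (min_width=15, slack=5)
Line 4: ['south'] (min_width=5, slack=15)

Answer: |bee  capture  forest|
|butterfly  six white|
|purple    red   have|
|south               |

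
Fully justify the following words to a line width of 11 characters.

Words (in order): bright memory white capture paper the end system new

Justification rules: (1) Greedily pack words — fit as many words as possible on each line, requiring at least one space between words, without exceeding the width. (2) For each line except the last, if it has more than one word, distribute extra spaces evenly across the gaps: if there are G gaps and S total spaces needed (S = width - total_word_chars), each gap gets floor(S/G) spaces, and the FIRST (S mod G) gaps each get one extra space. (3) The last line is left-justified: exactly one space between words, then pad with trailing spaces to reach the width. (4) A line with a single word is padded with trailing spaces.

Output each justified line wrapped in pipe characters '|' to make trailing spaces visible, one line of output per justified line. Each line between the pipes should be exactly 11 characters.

Line 1: ['bright'] (min_width=6, slack=5)
Line 2: ['memory'] (min_width=6, slack=5)
Line 3: ['white'] (min_width=5, slack=6)
Line 4: ['capture'] (min_width=7, slack=4)
Line 5: ['paper', 'the'] (min_width=9, slack=2)
Line 6: ['end', 'system'] (min_width=10, slack=1)
Line 7: ['new'] (min_width=3, slack=8)

Answer: |bright     |
|memory     |
|white      |
|capture    |
|paper   the|
|end  system|
|new        |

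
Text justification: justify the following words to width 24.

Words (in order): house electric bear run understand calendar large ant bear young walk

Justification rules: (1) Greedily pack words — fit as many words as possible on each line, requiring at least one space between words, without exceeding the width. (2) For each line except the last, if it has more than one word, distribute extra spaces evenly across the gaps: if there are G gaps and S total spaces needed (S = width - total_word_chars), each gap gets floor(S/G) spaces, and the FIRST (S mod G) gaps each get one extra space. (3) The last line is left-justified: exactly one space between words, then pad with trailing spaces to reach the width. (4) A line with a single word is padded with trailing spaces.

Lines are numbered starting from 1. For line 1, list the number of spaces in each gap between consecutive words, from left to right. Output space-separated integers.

Line 1: ['house', 'electric', 'bear', 'run'] (min_width=23, slack=1)
Line 2: ['understand', 'calendar'] (min_width=19, slack=5)
Line 3: ['large', 'ant', 'bear', 'young'] (min_width=20, slack=4)
Line 4: ['walk'] (min_width=4, slack=20)

Answer: 2 1 1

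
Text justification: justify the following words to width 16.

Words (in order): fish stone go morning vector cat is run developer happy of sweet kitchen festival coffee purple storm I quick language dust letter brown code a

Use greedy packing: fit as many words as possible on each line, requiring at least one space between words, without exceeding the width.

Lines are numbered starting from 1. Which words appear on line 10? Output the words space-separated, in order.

Answer: brown code a

Derivation:
Line 1: ['fish', 'stone', 'go'] (min_width=13, slack=3)
Line 2: ['morning', 'vector'] (min_width=14, slack=2)
Line 3: ['cat', 'is', 'run'] (min_width=10, slack=6)
Line 4: ['developer', 'happy'] (min_width=15, slack=1)
Line 5: ['of', 'sweet', 'kitchen'] (min_width=16, slack=0)
Line 6: ['festival', 'coffee'] (min_width=15, slack=1)
Line 7: ['purple', 'storm', 'I'] (min_width=14, slack=2)
Line 8: ['quick', 'language'] (min_width=14, slack=2)
Line 9: ['dust', 'letter'] (min_width=11, slack=5)
Line 10: ['brown', 'code', 'a'] (min_width=12, slack=4)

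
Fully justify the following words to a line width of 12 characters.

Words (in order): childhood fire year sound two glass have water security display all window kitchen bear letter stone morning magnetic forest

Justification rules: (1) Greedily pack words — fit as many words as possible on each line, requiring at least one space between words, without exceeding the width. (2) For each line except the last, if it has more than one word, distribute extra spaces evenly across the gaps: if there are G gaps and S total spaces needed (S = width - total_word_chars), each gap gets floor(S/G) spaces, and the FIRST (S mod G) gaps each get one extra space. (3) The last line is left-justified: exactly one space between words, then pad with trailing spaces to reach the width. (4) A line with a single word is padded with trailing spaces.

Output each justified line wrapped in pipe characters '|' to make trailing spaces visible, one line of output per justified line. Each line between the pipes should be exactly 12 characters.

Answer: |childhood   |
|fire    year|
|sound    two|
|glass   have|
|water       |
|security    |
|display  all|
|window      |
|kitchen bear|
|letter stone|
|morning     |
|magnetic    |
|forest      |

Derivation:
Line 1: ['childhood'] (min_width=9, slack=3)
Line 2: ['fire', 'year'] (min_width=9, slack=3)
Line 3: ['sound', 'two'] (min_width=9, slack=3)
Line 4: ['glass', 'have'] (min_width=10, slack=2)
Line 5: ['water'] (min_width=5, slack=7)
Line 6: ['security'] (min_width=8, slack=4)
Line 7: ['display', 'all'] (min_width=11, slack=1)
Line 8: ['window'] (min_width=6, slack=6)
Line 9: ['kitchen', 'bear'] (min_width=12, slack=0)
Line 10: ['letter', 'stone'] (min_width=12, slack=0)
Line 11: ['morning'] (min_width=7, slack=5)
Line 12: ['magnetic'] (min_width=8, slack=4)
Line 13: ['forest'] (min_width=6, slack=6)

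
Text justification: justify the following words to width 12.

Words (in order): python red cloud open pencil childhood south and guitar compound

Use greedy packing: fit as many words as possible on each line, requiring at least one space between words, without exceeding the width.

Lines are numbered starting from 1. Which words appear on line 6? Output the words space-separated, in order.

Answer: guitar

Derivation:
Line 1: ['python', 'red'] (min_width=10, slack=2)
Line 2: ['cloud', 'open'] (min_width=10, slack=2)
Line 3: ['pencil'] (min_width=6, slack=6)
Line 4: ['childhood'] (min_width=9, slack=3)
Line 5: ['south', 'and'] (min_width=9, slack=3)
Line 6: ['guitar'] (min_width=6, slack=6)
Line 7: ['compound'] (min_width=8, slack=4)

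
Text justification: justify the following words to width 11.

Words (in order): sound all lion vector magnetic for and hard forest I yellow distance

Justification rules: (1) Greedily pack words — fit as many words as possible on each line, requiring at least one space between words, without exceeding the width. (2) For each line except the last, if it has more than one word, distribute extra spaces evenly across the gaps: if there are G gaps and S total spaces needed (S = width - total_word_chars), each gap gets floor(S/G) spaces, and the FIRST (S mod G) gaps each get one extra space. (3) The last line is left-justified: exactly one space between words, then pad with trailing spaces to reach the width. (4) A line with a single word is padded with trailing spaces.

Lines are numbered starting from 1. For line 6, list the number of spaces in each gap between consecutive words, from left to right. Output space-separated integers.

Answer: 4

Derivation:
Line 1: ['sound', 'all'] (min_width=9, slack=2)
Line 2: ['lion', 'vector'] (min_width=11, slack=0)
Line 3: ['magnetic'] (min_width=8, slack=3)
Line 4: ['for', 'and'] (min_width=7, slack=4)
Line 5: ['hard', 'forest'] (min_width=11, slack=0)
Line 6: ['I', 'yellow'] (min_width=8, slack=3)
Line 7: ['distance'] (min_width=8, slack=3)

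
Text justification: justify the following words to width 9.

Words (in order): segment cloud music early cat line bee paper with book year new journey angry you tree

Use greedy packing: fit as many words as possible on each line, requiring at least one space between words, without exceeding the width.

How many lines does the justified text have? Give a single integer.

Answer: 11

Derivation:
Line 1: ['segment'] (min_width=7, slack=2)
Line 2: ['cloud'] (min_width=5, slack=4)
Line 3: ['music'] (min_width=5, slack=4)
Line 4: ['early', 'cat'] (min_width=9, slack=0)
Line 5: ['line', 'bee'] (min_width=8, slack=1)
Line 6: ['paper'] (min_width=5, slack=4)
Line 7: ['with', 'book'] (min_width=9, slack=0)
Line 8: ['year', 'new'] (min_width=8, slack=1)
Line 9: ['journey'] (min_width=7, slack=2)
Line 10: ['angry', 'you'] (min_width=9, slack=0)
Line 11: ['tree'] (min_width=4, slack=5)
Total lines: 11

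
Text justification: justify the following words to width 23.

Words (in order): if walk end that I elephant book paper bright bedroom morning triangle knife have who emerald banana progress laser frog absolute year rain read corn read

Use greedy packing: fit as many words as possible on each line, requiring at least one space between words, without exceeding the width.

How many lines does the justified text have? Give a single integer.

Answer: 8

Derivation:
Line 1: ['if', 'walk', 'end', 'that', 'I'] (min_width=18, slack=5)
Line 2: ['elephant', 'book', 'paper'] (min_width=19, slack=4)
Line 3: ['bright', 'bedroom', 'morning'] (min_width=22, slack=1)
Line 4: ['triangle', 'knife', 'have', 'who'] (min_width=23, slack=0)
Line 5: ['emerald', 'banana', 'progress'] (min_width=23, slack=0)
Line 6: ['laser', 'frog', 'absolute'] (min_width=19, slack=4)
Line 7: ['year', 'rain', 'read', 'corn'] (min_width=19, slack=4)
Line 8: ['read'] (min_width=4, slack=19)
Total lines: 8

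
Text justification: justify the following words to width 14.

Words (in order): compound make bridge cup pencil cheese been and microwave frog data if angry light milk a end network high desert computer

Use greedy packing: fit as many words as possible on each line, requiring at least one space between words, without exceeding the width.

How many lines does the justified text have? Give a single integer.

Answer: 10

Derivation:
Line 1: ['compound', 'make'] (min_width=13, slack=1)
Line 2: ['bridge', 'cup'] (min_width=10, slack=4)
Line 3: ['pencil', 'cheese'] (min_width=13, slack=1)
Line 4: ['been', 'and'] (min_width=8, slack=6)
Line 5: ['microwave', 'frog'] (min_width=14, slack=0)
Line 6: ['data', 'if', 'angry'] (min_width=13, slack=1)
Line 7: ['light', 'milk', 'a'] (min_width=12, slack=2)
Line 8: ['end', 'network'] (min_width=11, slack=3)
Line 9: ['high', 'desert'] (min_width=11, slack=3)
Line 10: ['computer'] (min_width=8, slack=6)
Total lines: 10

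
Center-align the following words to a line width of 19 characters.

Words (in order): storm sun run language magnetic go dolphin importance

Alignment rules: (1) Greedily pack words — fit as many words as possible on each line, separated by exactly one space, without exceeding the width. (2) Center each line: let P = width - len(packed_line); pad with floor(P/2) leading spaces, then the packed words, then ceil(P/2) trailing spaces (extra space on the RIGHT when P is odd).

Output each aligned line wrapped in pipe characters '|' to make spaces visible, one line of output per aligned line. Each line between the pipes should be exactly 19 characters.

Answer: |   storm sun run   |
| language magnetic |
|    go dolphin     |
|    importance     |

Derivation:
Line 1: ['storm', 'sun', 'run'] (min_width=13, slack=6)
Line 2: ['language', 'magnetic'] (min_width=17, slack=2)
Line 3: ['go', 'dolphin'] (min_width=10, slack=9)
Line 4: ['importance'] (min_width=10, slack=9)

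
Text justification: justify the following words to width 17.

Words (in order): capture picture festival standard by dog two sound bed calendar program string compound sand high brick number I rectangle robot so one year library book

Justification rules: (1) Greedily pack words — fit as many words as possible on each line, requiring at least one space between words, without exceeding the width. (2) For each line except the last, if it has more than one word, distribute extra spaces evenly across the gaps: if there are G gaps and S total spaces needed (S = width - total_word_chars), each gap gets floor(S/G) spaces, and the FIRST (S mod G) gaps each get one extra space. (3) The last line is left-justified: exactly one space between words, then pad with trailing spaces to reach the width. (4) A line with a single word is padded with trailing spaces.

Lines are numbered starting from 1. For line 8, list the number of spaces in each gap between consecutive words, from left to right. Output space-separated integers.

Answer: 1 1

Derivation:
Line 1: ['capture', 'picture'] (min_width=15, slack=2)
Line 2: ['festival', 'standard'] (min_width=17, slack=0)
Line 3: ['by', 'dog', 'two', 'sound'] (min_width=16, slack=1)
Line 4: ['bed', 'calendar'] (min_width=12, slack=5)
Line 5: ['program', 'string'] (min_width=14, slack=3)
Line 6: ['compound', 'sand'] (min_width=13, slack=4)
Line 7: ['high', 'brick', 'number'] (min_width=17, slack=0)
Line 8: ['I', 'rectangle', 'robot'] (min_width=17, slack=0)
Line 9: ['so', 'one', 'year'] (min_width=11, slack=6)
Line 10: ['library', 'book'] (min_width=12, slack=5)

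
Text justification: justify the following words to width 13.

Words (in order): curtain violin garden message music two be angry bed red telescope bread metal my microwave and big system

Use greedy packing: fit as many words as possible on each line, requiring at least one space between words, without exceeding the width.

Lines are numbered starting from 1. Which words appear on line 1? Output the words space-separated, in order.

Line 1: ['curtain'] (min_width=7, slack=6)
Line 2: ['violin', 'garden'] (min_width=13, slack=0)
Line 3: ['message', 'music'] (min_width=13, slack=0)
Line 4: ['two', 'be', 'angry'] (min_width=12, slack=1)
Line 5: ['bed', 'red'] (min_width=7, slack=6)
Line 6: ['telescope'] (min_width=9, slack=4)
Line 7: ['bread', 'metal'] (min_width=11, slack=2)
Line 8: ['my', 'microwave'] (min_width=12, slack=1)
Line 9: ['and', 'big'] (min_width=7, slack=6)
Line 10: ['system'] (min_width=6, slack=7)

Answer: curtain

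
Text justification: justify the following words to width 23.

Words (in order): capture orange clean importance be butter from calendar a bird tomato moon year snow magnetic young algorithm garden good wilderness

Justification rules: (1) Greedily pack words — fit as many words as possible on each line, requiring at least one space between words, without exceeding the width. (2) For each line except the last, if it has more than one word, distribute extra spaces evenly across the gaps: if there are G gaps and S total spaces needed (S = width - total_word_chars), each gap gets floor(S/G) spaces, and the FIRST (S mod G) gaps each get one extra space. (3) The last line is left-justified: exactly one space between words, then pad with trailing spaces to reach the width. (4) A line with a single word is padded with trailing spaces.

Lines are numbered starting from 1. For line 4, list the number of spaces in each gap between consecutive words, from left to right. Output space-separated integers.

Line 1: ['capture', 'orange', 'clean'] (min_width=20, slack=3)
Line 2: ['importance', 'be', 'butter'] (min_width=20, slack=3)
Line 3: ['from', 'calendar', 'a', 'bird'] (min_width=20, slack=3)
Line 4: ['tomato', 'moon', 'year', 'snow'] (min_width=21, slack=2)
Line 5: ['magnetic', 'young'] (min_width=14, slack=9)
Line 6: ['algorithm', 'garden', 'good'] (min_width=21, slack=2)
Line 7: ['wilderness'] (min_width=10, slack=13)

Answer: 2 2 1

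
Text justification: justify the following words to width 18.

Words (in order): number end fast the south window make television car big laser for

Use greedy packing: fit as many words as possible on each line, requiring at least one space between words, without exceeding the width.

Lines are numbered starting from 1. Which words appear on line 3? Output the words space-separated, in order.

Answer: make television

Derivation:
Line 1: ['number', 'end', 'fast'] (min_width=15, slack=3)
Line 2: ['the', 'south', 'window'] (min_width=16, slack=2)
Line 3: ['make', 'television'] (min_width=15, slack=3)
Line 4: ['car', 'big', 'laser', 'for'] (min_width=17, slack=1)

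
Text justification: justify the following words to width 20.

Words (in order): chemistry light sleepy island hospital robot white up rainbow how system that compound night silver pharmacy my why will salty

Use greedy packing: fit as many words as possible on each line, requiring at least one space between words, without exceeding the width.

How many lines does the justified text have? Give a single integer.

Answer: 8

Derivation:
Line 1: ['chemistry', 'light'] (min_width=15, slack=5)
Line 2: ['sleepy', 'island'] (min_width=13, slack=7)
Line 3: ['hospital', 'robot', 'white'] (min_width=20, slack=0)
Line 4: ['up', 'rainbow', 'how'] (min_width=14, slack=6)
Line 5: ['system', 'that', 'compound'] (min_width=20, slack=0)
Line 6: ['night', 'silver'] (min_width=12, slack=8)
Line 7: ['pharmacy', 'my', 'why', 'will'] (min_width=20, slack=0)
Line 8: ['salty'] (min_width=5, slack=15)
Total lines: 8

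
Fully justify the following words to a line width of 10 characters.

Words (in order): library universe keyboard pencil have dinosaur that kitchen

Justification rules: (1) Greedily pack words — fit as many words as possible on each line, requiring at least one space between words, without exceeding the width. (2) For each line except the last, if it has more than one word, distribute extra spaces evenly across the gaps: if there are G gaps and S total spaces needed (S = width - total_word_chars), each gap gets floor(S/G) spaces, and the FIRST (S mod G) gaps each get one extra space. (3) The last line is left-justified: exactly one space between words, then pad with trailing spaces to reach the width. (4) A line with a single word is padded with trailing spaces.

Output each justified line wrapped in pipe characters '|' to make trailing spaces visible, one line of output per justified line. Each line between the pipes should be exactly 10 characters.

Answer: |library   |
|universe  |
|keyboard  |
|pencil    |
|have      |
|dinosaur  |
|that      |
|kitchen   |

Derivation:
Line 1: ['library'] (min_width=7, slack=3)
Line 2: ['universe'] (min_width=8, slack=2)
Line 3: ['keyboard'] (min_width=8, slack=2)
Line 4: ['pencil'] (min_width=6, slack=4)
Line 5: ['have'] (min_width=4, slack=6)
Line 6: ['dinosaur'] (min_width=8, slack=2)
Line 7: ['that'] (min_width=4, slack=6)
Line 8: ['kitchen'] (min_width=7, slack=3)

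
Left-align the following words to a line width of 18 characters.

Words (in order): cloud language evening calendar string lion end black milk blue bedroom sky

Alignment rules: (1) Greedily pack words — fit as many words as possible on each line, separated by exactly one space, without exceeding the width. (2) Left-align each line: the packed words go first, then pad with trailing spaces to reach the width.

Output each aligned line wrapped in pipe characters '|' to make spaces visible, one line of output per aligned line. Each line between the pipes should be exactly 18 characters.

Answer: |cloud language    |
|evening calendar  |
|string lion end   |
|black milk blue   |
|bedroom sky       |

Derivation:
Line 1: ['cloud', 'language'] (min_width=14, slack=4)
Line 2: ['evening', 'calendar'] (min_width=16, slack=2)
Line 3: ['string', 'lion', 'end'] (min_width=15, slack=3)
Line 4: ['black', 'milk', 'blue'] (min_width=15, slack=3)
Line 5: ['bedroom', 'sky'] (min_width=11, slack=7)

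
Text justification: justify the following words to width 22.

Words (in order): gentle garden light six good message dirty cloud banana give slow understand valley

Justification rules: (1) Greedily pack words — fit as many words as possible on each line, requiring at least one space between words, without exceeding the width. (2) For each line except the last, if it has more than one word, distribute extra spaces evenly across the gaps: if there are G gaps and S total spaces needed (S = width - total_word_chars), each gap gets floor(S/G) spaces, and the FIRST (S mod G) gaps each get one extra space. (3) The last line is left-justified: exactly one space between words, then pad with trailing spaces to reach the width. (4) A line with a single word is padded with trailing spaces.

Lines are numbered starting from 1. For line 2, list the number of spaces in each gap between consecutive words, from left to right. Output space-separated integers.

Line 1: ['gentle', 'garden', 'light'] (min_width=19, slack=3)
Line 2: ['six', 'good', 'message', 'dirty'] (min_width=22, slack=0)
Line 3: ['cloud', 'banana', 'give', 'slow'] (min_width=22, slack=0)
Line 4: ['understand', 'valley'] (min_width=17, slack=5)

Answer: 1 1 1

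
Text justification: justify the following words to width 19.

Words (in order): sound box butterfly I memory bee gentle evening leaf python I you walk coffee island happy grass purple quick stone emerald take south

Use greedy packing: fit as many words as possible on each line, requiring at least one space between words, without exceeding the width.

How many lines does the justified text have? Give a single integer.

Line 1: ['sound', 'box', 'butterfly'] (min_width=19, slack=0)
Line 2: ['I', 'memory', 'bee', 'gentle'] (min_width=19, slack=0)
Line 3: ['evening', 'leaf', 'python'] (min_width=19, slack=0)
Line 4: ['I', 'you', 'walk', 'coffee'] (min_width=17, slack=2)
Line 5: ['island', 'happy', 'grass'] (min_width=18, slack=1)
Line 6: ['purple', 'quick', 'stone'] (min_width=18, slack=1)
Line 7: ['emerald', 'take', 'south'] (min_width=18, slack=1)
Total lines: 7

Answer: 7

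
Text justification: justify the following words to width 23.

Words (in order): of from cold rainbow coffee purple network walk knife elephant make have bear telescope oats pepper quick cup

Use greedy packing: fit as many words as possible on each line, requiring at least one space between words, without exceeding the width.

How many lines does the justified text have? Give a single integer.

Answer: 6

Derivation:
Line 1: ['of', 'from', 'cold', 'rainbow'] (min_width=20, slack=3)
Line 2: ['coffee', 'purple', 'network'] (min_width=21, slack=2)
Line 3: ['walk', 'knife', 'elephant'] (min_width=19, slack=4)
Line 4: ['make', 'have', 'bear'] (min_width=14, slack=9)
Line 5: ['telescope', 'oats', 'pepper'] (min_width=21, slack=2)
Line 6: ['quick', 'cup'] (min_width=9, slack=14)
Total lines: 6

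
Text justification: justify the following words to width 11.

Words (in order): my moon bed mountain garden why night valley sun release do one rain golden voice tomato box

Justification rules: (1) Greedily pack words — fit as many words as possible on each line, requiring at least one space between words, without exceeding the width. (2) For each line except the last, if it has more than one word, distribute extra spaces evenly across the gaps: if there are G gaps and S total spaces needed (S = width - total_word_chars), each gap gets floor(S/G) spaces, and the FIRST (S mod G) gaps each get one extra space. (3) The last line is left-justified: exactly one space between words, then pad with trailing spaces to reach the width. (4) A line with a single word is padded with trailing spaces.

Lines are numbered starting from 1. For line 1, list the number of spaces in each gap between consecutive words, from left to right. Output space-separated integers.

Answer: 1 1

Derivation:
Line 1: ['my', 'moon', 'bed'] (min_width=11, slack=0)
Line 2: ['mountain'] (min_width=8, slack=3)
Line 3: ['garden', 'why'] (min_width=10, slack=1)
Line 4: ['night'] (min_width=5, slack=6)
Line 5: ['valley', 'sun'] (min_width=10, slack=1)
Line 6: ['release', 'do'] (min_width=10, slack=1)
Line 7: ['one', 'rain'] (min_width=8, slack=3)
Line 8: ['golden'] (min_width=6, slack=5)
Line 9: ['voice'] (min_width=5, slack=6)
Line 10: ['tomato', 'box'] (min_width=10, slack=1)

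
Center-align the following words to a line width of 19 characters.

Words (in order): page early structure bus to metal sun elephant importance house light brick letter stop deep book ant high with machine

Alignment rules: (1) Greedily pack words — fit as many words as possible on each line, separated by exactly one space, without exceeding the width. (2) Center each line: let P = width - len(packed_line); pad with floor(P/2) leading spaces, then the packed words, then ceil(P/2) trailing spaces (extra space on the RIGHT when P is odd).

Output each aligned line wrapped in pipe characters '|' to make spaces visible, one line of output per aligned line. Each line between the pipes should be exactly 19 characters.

Line 1: ['page', 'early'] (min_width=10, slack=9)
Line 2: ['structure', 'bus', 'to'] (min_width=16, slack=3)
Line 3: ['metal', 'sun', 'elephant'] (min_width=18, slack=1)
Line 4: ['importance', 'house'] (min_width=16, slack=3)
Line 5: ['light', 'brick', 'letter'] (min_width=18, slack=1)
Line 6: ['stop', 'deep', 'book', 'ant'] (min_width=18, slack=1)
Line 7: ['high', 'with', 'machine'] (min_width=17, slack=2)

Answer: |    page early     |
| structure bus to  |
|metal sun elephant |
| importance house  |
|light brick letter |
|stop deep book ant |
| high with machine |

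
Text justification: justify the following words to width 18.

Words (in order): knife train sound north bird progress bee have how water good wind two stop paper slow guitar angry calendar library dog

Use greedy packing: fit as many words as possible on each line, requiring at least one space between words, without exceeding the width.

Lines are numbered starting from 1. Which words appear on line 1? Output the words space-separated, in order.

Answer: knife train sound

Derivation:
Line 1: ['knife', 'train', 'sound'] (min_width=17, slack=1)
Line 2: ['north', 'bird'] (min_width=10, slack=8)
Line 3: ['progress', 'bee', 'have'] (min_width=17, slack=1)
Line 4: ['how', 'water', 'good'] (min_width=14, slack=4)
Line 5: ['wind', 'two', 'stop'] (min_width=13, slack=5)
Line 6: ['paper', 'slow', 'guitar'] (min_width=17, slack=1)
Line 7: ['angry', 'calendar'] (min_width=14, slack=4)
Line 8: ['library', 'dog'] (min_width=11, slack=7)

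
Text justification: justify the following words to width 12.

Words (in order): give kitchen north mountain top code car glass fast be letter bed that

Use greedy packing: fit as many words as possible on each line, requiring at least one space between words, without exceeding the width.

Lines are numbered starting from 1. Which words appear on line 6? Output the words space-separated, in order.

Line 1: ['give', 'kitchen'] (min_width=12, slack=0)
Line 2: ['north'] (min_width=5, slack=7)
Line 3: ['mountain', 'top'] (min_width=12, slack=0)
Line 4: ['code', 'car'] (min_width=8, slack=4)
Line 5: ['glass', 'fast'] (min_width=10, slack=2)
Line 6: ['be', 'letter'] (min_width=9, slack=3)
Line 7: ['bed', 'that'] (min_width=8, slack=4)

Answer: be letter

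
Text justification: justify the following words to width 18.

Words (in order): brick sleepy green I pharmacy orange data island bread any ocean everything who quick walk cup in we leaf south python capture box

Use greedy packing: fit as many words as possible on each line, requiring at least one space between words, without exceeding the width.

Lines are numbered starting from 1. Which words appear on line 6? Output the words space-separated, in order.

Answer: quick walk cup in

Derivation:
Line 1: ['brick', 'sleepy', 'green'] (min_width=18, slack=0)
Line 2: ['I', 'pharmacy', 'orange'] (min_width=17, slack=1)
Line 3: ['data', 'island', 'bread'] (min_width=17, slack=1)
Line 4: ['any', 'ocean'] (min_width=9, slack=9)
Line 5: ['everything', 'who'] (min_width=14, slack=4)
Line 6: ['quick', 'walk', 'cup', 'in'] (min_width=17, slack=1)
Line 7: ['we', 'leaf', 'south'] (min_width=13, slack=5)
Line 8: ['python', 'capture', 'box'] (min_width=18, slack=0)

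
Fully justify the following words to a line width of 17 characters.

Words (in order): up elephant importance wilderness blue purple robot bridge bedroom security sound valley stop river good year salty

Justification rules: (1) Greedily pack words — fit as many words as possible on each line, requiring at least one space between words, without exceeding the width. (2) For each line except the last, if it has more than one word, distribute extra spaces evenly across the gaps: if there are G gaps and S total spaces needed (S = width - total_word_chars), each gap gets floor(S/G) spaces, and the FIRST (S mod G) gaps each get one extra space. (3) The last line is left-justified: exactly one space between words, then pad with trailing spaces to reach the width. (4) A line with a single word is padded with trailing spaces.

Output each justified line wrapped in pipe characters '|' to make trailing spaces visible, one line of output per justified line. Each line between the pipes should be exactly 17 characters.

Line 1: ['up', 'elephant'] (min_width=11, slack=6)
Line 2: ['importance'] (min_width=10, slack=7)
Line 3: ['wilderness', 'blue'] (min_width=15, slack=2)
Line 4: ['purple', 'robot'] (min_width=12, slack=5)
Line 5: ['bridge', 'bedroom'] (min_width=14, slack=3)
Line 6: ['security', 'sound'] (min_width=14, slack=3)
Line 7: ['valley', 'stop', 'river'] (min_width=17, slack=0)
Line 8: ['good', 'year', 'salty'] (min_width=15, slack=2)

Answer: |up       elephant|
|importance       |
|wilderness   blue|
|purple      robot|
|bridge    bedroom|
|security    sound|
|valley stop river|
|good year salty  |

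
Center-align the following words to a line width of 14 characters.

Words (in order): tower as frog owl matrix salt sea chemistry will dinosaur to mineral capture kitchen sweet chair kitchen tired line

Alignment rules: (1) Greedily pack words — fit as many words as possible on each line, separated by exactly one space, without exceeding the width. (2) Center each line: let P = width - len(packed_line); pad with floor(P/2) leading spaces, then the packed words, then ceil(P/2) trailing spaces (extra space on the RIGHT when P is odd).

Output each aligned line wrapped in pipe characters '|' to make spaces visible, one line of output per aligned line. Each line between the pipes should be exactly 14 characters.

Answer: |tower as frog |
|  owl matrix  |
|   salt sea   |
|chemistry will|
| dinosaur to  |
|   mineral    |
|   capture    |
|kitchen sweet |
|chair kitchen |
|  tired line  |

Derivation:
Line 1: ['tower', 'as', 'frog'] (min_width=13, slack=1)
Line 2: ['owl', 'matrix'] (min_width=10, slack=4)
Line 3: ['salt', 'sea'] (min_width=8, slack=6)
Line 4: ['chemistry', 'will'] (min_width=14, slack=0)
Line 5: ['dinosaur', 'to'] (min_width=11, slack=3)
Line 6: ['mineral'] (min_width=7, slack=7)
Line 7: ['capture'] (min_width=7, slack=7)
Line 8: ['kitchen', 'sweet'] (min_width=13, slack=1)
Line 9: ['chair', 'kitchen'] (min_width=13, slack=1)
Line 10: ['tired', 'line'] (min_width=10, slack=4)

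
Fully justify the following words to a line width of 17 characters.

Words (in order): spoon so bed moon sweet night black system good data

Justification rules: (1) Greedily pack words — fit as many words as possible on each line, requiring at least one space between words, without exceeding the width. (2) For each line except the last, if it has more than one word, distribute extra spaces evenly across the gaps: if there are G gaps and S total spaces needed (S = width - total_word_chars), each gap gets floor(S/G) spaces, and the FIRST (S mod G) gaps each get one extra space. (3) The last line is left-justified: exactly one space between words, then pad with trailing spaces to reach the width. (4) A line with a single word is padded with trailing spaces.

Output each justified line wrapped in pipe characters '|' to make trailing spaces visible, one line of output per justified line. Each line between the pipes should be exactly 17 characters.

Line 1: ['spoon', 'so', 'bed', 'moon'] (min_width=17, slack=0)
Line 2: ['sweet', 'night', 'black'] (min_width=17, slack=0)
Line 3: ['system', 'good', 'data'] (min_width=16, slack=1)

Answer: |spoon so bed moon|
|sweet night black|
|system good data |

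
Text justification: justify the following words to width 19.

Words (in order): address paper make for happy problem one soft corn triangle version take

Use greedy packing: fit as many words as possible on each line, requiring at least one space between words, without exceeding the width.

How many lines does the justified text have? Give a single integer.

Answer: 5

Derivation:
Line 1: ['address', 'paper', 'make'] (min_width=18, slack=1)
Line 2: ['for', 'happy', 'problem'] (min_width=17, slack=2)
Line 3: ['one', 'soft', 'corn'] (min_width=13, slack=6)
Line 4: ['triangle', 'version'] (min_width=16, slack=3)
Line 5: ['take'] (min_width=4, slack=15)
Total lines: 5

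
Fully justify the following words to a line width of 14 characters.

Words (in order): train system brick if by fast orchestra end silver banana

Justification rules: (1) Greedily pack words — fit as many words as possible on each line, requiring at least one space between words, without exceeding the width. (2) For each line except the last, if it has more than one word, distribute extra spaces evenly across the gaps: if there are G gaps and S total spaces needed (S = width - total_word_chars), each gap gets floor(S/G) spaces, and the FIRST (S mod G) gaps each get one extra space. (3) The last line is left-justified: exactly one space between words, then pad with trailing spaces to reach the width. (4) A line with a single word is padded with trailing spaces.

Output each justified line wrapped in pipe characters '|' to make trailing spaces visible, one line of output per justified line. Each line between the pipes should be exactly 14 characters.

Answer: |train   system|
|brick   if  by|
|fast orchestra|
|end     silver|
|banana        |

Derivation:
Line 1: ['train', 'system'] (min_width=12, slack=2)
Line 2: ['brick', 'if', 'by'] (min_width=11, slack=3)
Line 3: ['fast', 'orchestra'] (min_width=14, slack=0)
Line 4: ['end', 'silver'] (min_width=10, slack=4)
Line 5: ['banana'] (min_width=6, slack=8)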